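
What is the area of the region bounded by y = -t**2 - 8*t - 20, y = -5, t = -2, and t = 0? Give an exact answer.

On [-2, 0], (-t**2 - 8*t - 20) - (-5) = -t**2 - 8*t - 15 is ≤ 0 throughout, so the area is a single integral of |-t**2 - 8*t - 15|.
∫[-2,0] (-t**2 - 8*t - 15) dt = -50/3; the area of that piece is 50/3.

50/3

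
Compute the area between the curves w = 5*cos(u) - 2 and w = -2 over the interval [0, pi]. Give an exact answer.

10

The difference (5*cos(u) - 2) - (-2) = 5*cos(u) changes sign at u = pi/2 inside [0, pi], so split the integral there.
∫[0,pi/2] (5*cos(u)) du = 5.
∫[pi/2,pi] (5*cos(u)) du = -5; the area of that piece is 5.
Total area = 5 + 5 = 10.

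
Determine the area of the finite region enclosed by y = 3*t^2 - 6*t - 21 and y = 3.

Set the curves equal: 3*t^2 - 6*t - 21 = 3, so 3*t^2 - 6*t - 24 = 0, which factors as 3*(t - 4)*(t + 2) = 0. The curves meet at t = -2, 4.
On [-2, 4], y = 3 is on top; that piece has area ∫[-2,4] (-(3*t^2 - 6*t - 24)) dt = 108.

108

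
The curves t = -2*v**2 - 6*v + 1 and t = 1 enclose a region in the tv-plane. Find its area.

9

Both boundary curves give t as a function of v, so integrate with respect to v. Setting them equal: -2*v**2 - 6*v = 0, i.e. -2*v*(v + 3) = 0, so they meet at v = -3, 0.
For v in [-3, 0], t = -2*v**2 - 6*v + 1 is on the right; area = ∫[-3,0] (-2*v**2 - 6*v) dv = 9.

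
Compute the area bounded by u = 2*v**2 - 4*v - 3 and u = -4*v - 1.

8/3

Both boundary curves give u as a function of v, so integrate with respect to v. Setting them equal: 2*v**2 - 2 = 0, i.e. 2*(v - 1)*(v + 1) = 0, so they meet at v = -1, 1.
For v in [-1, 1], u = 2*v**2 - 4*v - 3 is on the left; area = ∫[-1,1] (-(2*v**2 - 2)) dv = 8/3.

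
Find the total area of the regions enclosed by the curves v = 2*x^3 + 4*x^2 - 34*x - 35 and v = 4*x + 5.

2521/6

Set the curves equal: 2*x^3 + 4*x^2 - 34*x - 35 = 4*x + 5, so 2*x^3 + 4*x^2 - 38*x - 40 = 0, which factors as 2*(x - 4)*(x + 1)*(x + 5) = 0. The curves meet at x = -5, -1, 4.
On [-5, -1], v = 2*x^3 + 4*x^2 - 34*x - 35 is on top; that piece has area ∫[-5,-1] (2*x^3 + 4*x^2 - 38*x - 40) dx = 448/3.
On [-1, 4], v = 4*x + 5 is on top; that piece has area ∫[-1,4] (-(2*x^3 + 4*x^2 - 38*x - 40)) dx = 1625/6.
Total enclosed area = 448/3 + 1625/6 = 2521/6.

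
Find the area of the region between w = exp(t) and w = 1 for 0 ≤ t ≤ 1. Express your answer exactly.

-2 + exp(1)

On [0, 1], (exp(t)) - (1) = exp(t) - 1 is ≥ 0 throughout, so the area is a single integral of |exp(t) - 1|.
∫[0,1] (exp(t) - 1) dt = -2 + exp(1).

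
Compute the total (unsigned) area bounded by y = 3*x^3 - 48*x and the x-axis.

The curve meets the x-axis where 3*x^3 - 48*x = 0, i.e. 3*x*(x - 4)*(x + 4) = 0, at x = -4, 0, 4.
On [-4, 0] the curve lies above the axis; ∫[-4,0] (3*x^3 - 48*x) dx = 192, giving area 192.
On [0, 4] the curve lies below the axis; ∫[0,4] (3*x^3 - 48*x) dx = -192, giving area 192.
Total area = 192 + 192 = 384.

384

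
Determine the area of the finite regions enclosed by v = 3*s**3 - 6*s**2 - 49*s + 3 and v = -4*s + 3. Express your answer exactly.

863/2

Set the curves equal: 3*s**3 - 6*s**2 - 49*s + 3 = -4*s + 3, so 3*s**3 - 6*s**2 - 45*s = 0, which factors as 3*s*(s - 5)*(s + 3) = 0. The curves meet at s = -3, 0, 5.
On [-3, 0], v = 3*s**3 - 6*s**2 - 49*s + 3 is on top; that piece has area ∫[-3,0] (3*s**3 - 6*s**2 - 45*s) ds = 351/4.
On [0, 5], v = -4*s + 3 is on top; that piece has area ∫[0,5] (-(3*s**3 - 6*s**2 - 45*s)) ds = 1375/4.
Total enclosed area = 351/4 + 1375/4 = 863/2.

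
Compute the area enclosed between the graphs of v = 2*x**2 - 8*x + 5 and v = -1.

Set the curves equal: 2*x**2 - 8*x + 5 = -1, so 2*x**2 - 8*x + 6 = 0, which factors as 2*(x - 3)*(x - 1) = 0. The curves meet at x = 1, 3.
On [1, 3], v = -1 is on top; that piece has area ∫[1,3] (-(2*x**2 - 8*x + 6)) dx = 8/3.

8/3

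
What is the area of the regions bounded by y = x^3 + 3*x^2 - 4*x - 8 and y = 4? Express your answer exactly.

Set the curves equal: x^3 + 3*x^2 - 4*x - 8 = 4, so x^3 + 3*x^2 - 4*x - 12 = 0, which factors as (x - 2)*(x + 2)*(x + 3) = 0. The curves meet at x = -3, -2, 2.
On [-3, -2], y = x^3 + 3*x^2 - 4*x - 8 is on top; that piece has area ∫[-3,-2] (x^3 + 3*x^2 - 4*x - 12) dx = 3/4.
On [-2, 2], y = 4 is on top; that piece has area ∫[-2,2] (-(x^3 + 3*x^2 - 4*x - 12)) dx = 32.
Total enclosed area = 3/4 + 32 = 131/4.

131/4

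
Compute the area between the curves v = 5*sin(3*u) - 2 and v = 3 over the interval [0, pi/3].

On [0, pi/3], (5*sin(3*u) - 2) - (3) = 5*sin(3*u) - 5 is ≤ 0 throughout, so the area is a single integral of |5*sin(3*u) - 5|.
∫[0,pi/3] (5*sin(3*u) - 5) du = 10/3 - 5*pi/3; the area of that piece is -10/3 + 5*pi/3.

-10/3 + 5*pi/3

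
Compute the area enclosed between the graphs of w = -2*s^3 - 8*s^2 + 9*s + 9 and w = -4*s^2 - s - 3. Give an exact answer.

253/6

Set the curves equal: -2*s^3 - 8*s^2 + 9*s + 9 = -4*s^2 - s - 3, so -2*s^3 - 4*s^2 + 10*s + 12 = 0, which factors as -2*(s - 2)*(s + 1)*(s + 3) = 0. The curves meet at s = -3, -1, 2.
On [-3, -1], w = -4*s^2 - s - 3 is on top; that piece has area ∫[-3,-1] (-(-2*s^3 - 4*s^2 + 10*s + 12)) ds = 32/3.
On [-1, 2], w = -2*s^3 - 8*s^2 + 9*s + 9 is on top; that piece has area ∫[-1,2] (-2*s^3 - 4*s^2 + 10*s + 12) ds = 63/2.
Total enclosed area = 32/3 + 63/2 = 253/6.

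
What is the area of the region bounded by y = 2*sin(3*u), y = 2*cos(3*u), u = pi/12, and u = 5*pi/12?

4*sqrt(2)/3

On [pi/12, 5*pi/12], (2*sin(3*u)) - (2*cos(3*u)) = 2*sin(3*u) - 2*cos(3*u) is ≥ 0 throughout, so the area is a single integral of |2*sin(3*u) - 2*cos(3*u)|.
∫[pi/12,5*pi/12] (2*sin(3*u) - 2*cos(3*u)) du = 4*sqrt(2)/3.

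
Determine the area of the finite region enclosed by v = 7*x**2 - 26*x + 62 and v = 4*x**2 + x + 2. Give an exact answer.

Set the curves equal: 7*x**2 - 26*x + 62 = 4*x**2 + x + 2, so 3*x**2 - 27*x + 60 = 0, which factors as 3*(x - 5)*(x - 4) = 0. The curves meet at x = 4, 5.
On [4, 5], v = 4*x**2 + x + 2 is on top; that piece has area ∫[4,5] (-(3*x**2 - 27*x + 60)) dx = 1/2.

1/2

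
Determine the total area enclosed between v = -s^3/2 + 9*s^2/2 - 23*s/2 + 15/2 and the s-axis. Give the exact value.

4

The curve meets the s-axis where -s^3/2 + 9*s^2/2 - 23*s/2 + 15/2 = 0, i.e. -(s - 5)*(s - 3)*(s - 1)/2 = 0, at s = 1, 3, 5.
On [1, 3] the curve lies below the axis; ∫[1,3] (-s^3/2 + 9*s^2/2 - 23*s/2 + 15/2) ds = -2, giving area 2.
On [3, 5] the curve lies above the axis; ∫[3,5] (-s^3/2 + 9*s^2/2 - 23*s/2 + 15/2) ds = 2, giving area 2.
Total area = 2 + 2 = 4.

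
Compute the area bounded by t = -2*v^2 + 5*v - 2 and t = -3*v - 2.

Both boundary curves give t as a function of v, so integrate with respect to v. Setting them equal: -2*v^2 + 8*v = 0, i.e. -2*v*(v - 4) = 0, so they meet at v = 0, 4.
For v in [0, 4], t = -2*v^2 + 5*v - 2 is on the right; area = ∫[0,4] (-2*v^2 + 8*v) dv = 64/3.

64/3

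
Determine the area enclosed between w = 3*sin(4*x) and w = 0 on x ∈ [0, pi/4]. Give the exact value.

3/2

On [0, pi/4], (3*sin(4*x)) - (0) = 3*sin(4*x) is ≥ 0 throughout, so the area is a single integral of |3*sin(4*x)|.
∫[0,pi/4] (3*sin(4*x)) dx = 3/2.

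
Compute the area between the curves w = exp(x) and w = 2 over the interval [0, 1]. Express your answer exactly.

The difference (exp(x)) - (2) = exp(x) - 2 changes sign at x = log(2) inside [0, 1], so split the integral there.
∫[0,log(2)] (exp(x) - 2) dx = 1 - log(4); the area of that piece is -1 + log(4).
∫[log(2),1] (exp(x) - 2) dx = -4 + 2*log(2) + exp(1).
Total area = (-1 + log(4)) + (-4 + 2*log(2) + exp(1)) = -5 + exp(1) + 4*log(2).

-5 + exp(1) + 4*log(2)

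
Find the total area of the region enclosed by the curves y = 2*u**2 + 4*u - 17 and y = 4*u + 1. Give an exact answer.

Set the curves equal: 2*u**2 + 4*u - 17 = 4*u + 1, so 2*u**2 - 18 = 0, which factors as 2*(u - 3)*(u + 3) = 0. The curves meet at u = -3, 3.
On [-3, 3], y = 4*u + 1 is on top; that piece has area ∫[-3,3] (-(2*u**2 - 18)) du = 72.

72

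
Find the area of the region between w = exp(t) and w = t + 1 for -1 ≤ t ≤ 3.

-8 - exp(-1) + exp(3)

On [-1, 3], (exp(t)) - (t + 1) = -t + exp(t) - 1 is ≥ 0 throughout, so the area is a single integral of |-t + exp(t) - 1|.
∫[-1,3] (-t + exp(t) - 1) dt = -8 - exp(-1) + exp(3).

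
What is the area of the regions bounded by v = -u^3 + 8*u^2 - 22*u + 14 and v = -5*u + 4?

71/6

Set the curves equal: -u^3 + 8*u^2 - 22*u + 14 = -5*u + 4, so -u^3 + 8*u^2 - 17*u + 10 = 0, which factors as -(u - 5)*(u - 2)*(u - 1) = 0. The curves meet at u = 1, 2, 5.
On [1, 2], v = -5*u + 4 is on top; that piece has area ∫[1,2] (-(-u^3 + 8*u^2 - 17*u + 10)) du = 7/12.
On [2, 5], v = -u^3 + 8*u^2 - 22*u + 14 is on top; that piece has area ∫[2,5] (-u^3 + 8*u^2 - 17*u + 10) du = 45/4.
Total enclosed area = 7/12 + 45/4 = 71/6.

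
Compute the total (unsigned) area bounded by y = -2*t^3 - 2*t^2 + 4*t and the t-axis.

The curve meets the t-axis where -2*t^3 - 2*t^2 + 4*t = 0, i.e. -2*t*(t - 1)*(t + 2) = 0, at t = -2, 0, 1.
On [-2, 0] the curve lies below the axis; ∫[-2,0] (-2*t^3 - 2*t^2 + 4*t) dt = -16/3, giving area 16/3.
On [0, 1] the curve lies above the axis; ∫[0,1] (-2*t^3 - 2*t^2 + 4*t) dt = 5/6, giving area 5/6.
Total area = 16/3 + 5/6 = 37/6.

37/6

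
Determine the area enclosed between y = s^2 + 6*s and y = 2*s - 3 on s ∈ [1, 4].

60

On [1, 4], (s^2 + 6*s) - (2*s - 3) = s^2 + 4*s + 3 is ≥ 0 throughout, so the area is a single integral of |s^2 + 4*s + 3|.
∫[1,4] (s^2 + 4*s + 3) ds = 60.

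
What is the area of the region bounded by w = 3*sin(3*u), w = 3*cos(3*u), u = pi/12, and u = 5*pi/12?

2*sqrt(2)

On [pi/12, 5*pi/12], (3*sin(3*u)) - (3*cos(3*u)) = 3*sin(3*u) - 3*cos(3*u) is ≥ 0 throughout, so the area is a single integral of |3*sin(3*u) - 3*cos(3*u)|.
∫[pi/12,5*pi/12] (3*sin(3*u) - 3*cos(3*u)) du = 2*sqrt(2).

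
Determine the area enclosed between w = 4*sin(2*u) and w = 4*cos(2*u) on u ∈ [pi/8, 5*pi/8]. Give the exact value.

4*sqrt(2)

On [pi/8, 5*pi/8], (4*sin(2*u)) - (4*cos(2*u)) = 4*sin(2*u) - 4*cos(2*u) is ≥ 0 throughout, so the area is a single integral of |4*sin(2*u) - 4*cos(2*u)|.
∫[pi/8,5*pi/8] (4*sin(2*u) - 4*cos(2*u)) du = 4*sqrt(2).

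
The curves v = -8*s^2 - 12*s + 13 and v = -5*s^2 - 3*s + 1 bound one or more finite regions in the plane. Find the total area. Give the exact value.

Set the curves equal: -8*s^2 - 12*s + 13 = -5*s^2 - 3*s + 1, so -3*s^2 - 9*s + 12 = 0, which factors as -3*(s - 1)*(s + 4) = 0. The curves meet at s = -4, 1.
On [-4, 1], v = -8*s^2 - 12*s + 13 is on top; that piece has area ∫[-4,1] (-3*s^2 - 9*s + 12) ds = 125/2.

125/2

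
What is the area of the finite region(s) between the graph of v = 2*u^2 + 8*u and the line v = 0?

64/3

The curve meets the u-axis where 2*u^2 + 8*u = 0, i.e. 2*u*(u + 4) = 0, at u = -4, 0.
On [-4, 0] the curve lies below the axis; ∫[-4,0] (2*u^2 + 8*u) du = -64/3, giving area 64/3.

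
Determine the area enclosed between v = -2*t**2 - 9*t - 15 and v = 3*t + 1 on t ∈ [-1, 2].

On [-1, 2], (-2*t**2 - 9*t - 15) - (3*t + 1) = -2*t**2 - 12*t - 16 is ≤ 0 throughout, so the area is a single integral of |-2*t**2 - 12*t - 16|.
∫[-1,2] (-2*t**2 - 12*t - 16) dt = -72; the area of that piece is 72.

72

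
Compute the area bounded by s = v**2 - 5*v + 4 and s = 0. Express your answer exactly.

Both boundary curves give s as a function of v, so integrate with respect to v. Setting them equal: v**2 - 5*v + 4 = 0, i.e. (v - 4)*(v - 1) = 0, so they meet at v = 1, 4.
For v in [1, 4], s = v**2 - 5*v + 4 is on the left; area = ∫[1,4] (-(v**2 - 5*v + 4)) dv = 9/2.

9/2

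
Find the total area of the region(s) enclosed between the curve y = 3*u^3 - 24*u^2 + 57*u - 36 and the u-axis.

37/4

The curve meets the u-axis where 3*u^3 - 24*u^2 + 57*u - 36 = 0, i.e. 3*(u - 4)*(u - 3)*(u - 1) = 0, at u = 1, 3, 4.
On [1, 3] the curve lies above the axis; ∫[1,3] (3*u^3 - 24*u^2 + 57*u - 36) du = 8, giving area 8.
On [3, 4] the curve lies below the axis; ∫[3,4] (3*u^3 - 24*u^2 + 57*u - 36) du = -5/4, giving area 5/4.
Total area = 8 + 5/4 = 37/4.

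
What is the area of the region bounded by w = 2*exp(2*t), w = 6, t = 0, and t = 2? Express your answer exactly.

-17 + 6*log(3) + exp(4)

The difference (2*exp(2*t)) - (6) = 2*exp(2*t) - 6 changes sign at t = log(3)/2 inside [0, 2], so split the integral there.
∫[0,log(3)/2] (2*exp(2*t) - 6) dt = 2 - log(27); the area of that piece is -2 + log(27).
∫[log(3)/2,2] (2*exp(2*t) - 6) dt = -15 + 3*log(3) + exp(4).
Total area = (-2 + log(27)) + (-15 + 3*log(3) + exp(4)) = -17 + 6*log(3) + exp(4).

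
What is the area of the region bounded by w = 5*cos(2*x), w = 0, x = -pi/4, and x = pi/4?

5

On [-pi/4, pi/4], (5*cos(2*x)) - (0) = 5*cos(2*x) is ≥ 0 throughout, so the area is a single integral of |5*cos(2*x)|.
∫[-pi/4,pi/4] (5*cos(2*x)) dx = 5.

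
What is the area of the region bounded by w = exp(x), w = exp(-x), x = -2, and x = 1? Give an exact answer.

The difference (exp(x)) - (exp(-x)) = exp(x) - exp(-x) changes sign at x = 0 inside [-2, 1], so split the integral there.
∫[-2,0] (exp(x) - exp(-x)) dx = -exp(2) - exp(-2) + 2; the area of that piece is -2 + exp(-2) + exp(2).
∫[0,1] (exp(x) - exp(-x)) dx = -2 + exp(-1) + exp(1).
Total area = (-2 + exp(-2) + exp(2)) + (-2 + exp(-1) + exp(1)) = -4 + exp(-2) + exp(-1) + exp(1) + exp(2).

-4 + exp(-2) + exp(-1) + exp(1) + exp(2)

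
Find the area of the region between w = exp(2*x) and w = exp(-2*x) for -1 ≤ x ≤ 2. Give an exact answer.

The difference (exp(2*x)) - (exp(-2*x)) = exp(2*x) - exp(-2*x) changes sign at x = 0 inside [-1, 2], so split the integral there.
∫[-1,0] (exp(2*x) - exp(-2*x)) dx = -exp(2)/2 - exp(-2)/2 + 1; the area of that piece is -1 + exp(-2)/2 + exp(2)/2.
∫[0,2] (exp(2*x) - exp(-2*x)) dx = -1 + exp(-4)/2 + exp(4)/2.
Total area = (-1 + exp(-2)/2 + exp(2)/2) + (-1 + exp(-4)/2 + exp(4)/2) = -2 + exp(-4)/2 + exp(-2)/2 + exp(2)/2 + exp(4)/2.

-2 + exp(-4)/2 + exp(-2)/2 + exp(2)/2 + exp(4)/2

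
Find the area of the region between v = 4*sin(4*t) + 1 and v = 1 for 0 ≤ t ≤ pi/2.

The difference (4*sin(4*t) + 1) - (1) = 4*sin(4*t) changes sign at t = pi/4 inside [0, pi/2], so split the integral there.
∫[0,pi/4] (4*sin(4*t)) dt = 2.
∫[pi/4,pi/2] (4*sin(4*t)) dt = -2; the area of that piece is 2.
Total area = 2 + 2 = 4.

4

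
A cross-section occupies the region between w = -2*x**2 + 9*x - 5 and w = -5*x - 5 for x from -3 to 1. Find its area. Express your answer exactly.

The difference (-2*x**2 + 9*x - 5) - (-5*x - 5) = -2*x**2 + 14*x changes sign at x = 0 inside [-3, 1], so split the integral there.
∫[-3,0] (-2*x**2 + 14*x) dx = -81; the area of that piece is 81.
∫[0,1] (-2*x**2 + 14*x) dx = 19/3.
Total area = 81 + 19/3 = 262/3.

262/3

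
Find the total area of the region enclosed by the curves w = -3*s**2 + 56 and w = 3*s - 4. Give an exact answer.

729/2

Set the curves equal: -3*s**2 + 56 = 3*s - 4, so -3*s**2 - 3*s + 60 = 0, which factors as -3*(s - 4)*(s + 5) = 0. The curves meet at s = -5, 4.
On [-5, 4], w = -3*s**2 + 56 is on top; that piece has area ∫[-5,4] (-3*s**2 - 3*s + 60) ds = 729/2.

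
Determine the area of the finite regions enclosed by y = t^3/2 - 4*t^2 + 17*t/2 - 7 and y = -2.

71/12

Set the curves equal: t^3/2 - 4*t^2 + 17*t/2 - 7 = -2, so t^3/2 - 4*t^2 + 17*t/2 - 5 = 0, which factors as (t - 5)*(t - 2)*(t - 1)/2 = 0. The curves meet at t = 1, 2, 5.
On [1, 2], y = t^3/2 - 4*t^2 + 17*t/2 - 7 is on top; that piece has area ∫[1,2] (t^3/2 - 4*t^2 + 17*t/2 - 5) dt = 7/24.
On [2, 5], y = -2 is on top; that piece has area ∫[2,5] (-(t^3/2 - 4*t^2 + 17*t/2 - 5)) dt = 45/8.
Total enclosed area = 7/24 + 45/8 = 71/12.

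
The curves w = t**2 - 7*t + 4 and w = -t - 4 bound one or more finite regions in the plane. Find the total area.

Set the curves equal: t**2 - 7*t + 4 = -t - 4, so t**2 - 6*t + 8 = 0, which factors as (t - 4)*(t - 2) = 0. The curves meet at t = 2, 4.
On [2, 4], w = -t - 4 is on top; that piece has area ∫[2,4] (-(t**2 - 6*t + 8)) dt = 4/3.

4/3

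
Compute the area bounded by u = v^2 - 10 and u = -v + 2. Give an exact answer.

Both boundary curves give u as a function of v, so integrate with respect to v. Setting them equal: v^2 + v - 12 = 0, i.e. (v - 3)*(v + 4) = 0, so they meet at v = -4, 3.
For v in [-4, 3], u = v^2 - 10 is on the left; area = ∫[-4,3] (-(v^2 + v - 12)) dv = 343/6.

343/6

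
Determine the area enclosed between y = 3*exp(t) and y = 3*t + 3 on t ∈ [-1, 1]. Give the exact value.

-6 - 3*exp(-1) + 3*exp(1)

On [-1, 1], (3*exp(t)) - (3*t + 3) = -3*t + 3*exp(t) - 3 is ≥ 0 throughout, so the area is a single integral of |-3*t + 3*exp(t) - 3|.
∫[-1,1] (-3*t + 3*exp(t) - 3) dt = -6 - 3*exp(-1) + 3*exp(1).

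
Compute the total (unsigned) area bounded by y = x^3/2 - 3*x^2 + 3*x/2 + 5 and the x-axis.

81/4

The curve meets the x-axis where x^3/2 - 3*x^2 + 3*x/2 + 5 = 0, i.e. (x - 5)*(x - 2)*(x + 1)/2 = 0, at x = -1, 2, 5.
On [-1, 2] the curve lies above the axis; ∫[-1,2] (x^3/2 - 3*x^2 + 3*x/2 + 5) dx = 81/8, giving area 81/8.
On [2, 5] the curve lies below the axis; ∫[2,5] (x^3/2 - 3*x^2 + 3*x/2 + 5) dx = -81/8, giving area 81/8.
Total area = 81/8 + 81/8 = 81/4.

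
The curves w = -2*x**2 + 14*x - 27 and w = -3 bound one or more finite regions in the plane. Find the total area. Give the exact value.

Set the curves equal: -2*x**2 + 14*x - 27 = -3, so -2*x**2 + 14*x - 24 = 0, which factors as -2*(x - 4)*(x - 3) = 0. The curves meet at x = 3, 4.
On [3, 4], w = -2*x**2 + 14*x - 27 is on top; that piece has area ∫[3,4] (-2*x**2 + 14*x - 24) dx = 1/3.

1/3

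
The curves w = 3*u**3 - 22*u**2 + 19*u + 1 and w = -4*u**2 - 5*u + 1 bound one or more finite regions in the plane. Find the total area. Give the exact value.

24

Set the curves equal: 3*u**3 - 22*u**2 + 19*u + 1 = -4*u**2 - 5*u + 1, so 3*u**3 - 18*u**2 + 24*u = 0, which factors as 3*u*(u - 4)*(u - 2) = 0. The curves meet at u = 0, 2, 4.
On [0, 2], w = 3*u**3 - 22*u**2 + 19*u + 1 is on top; that piece has area ∫[0,2] (3*u**3 - 18*u**2 + 24*u) du = 12.
On [2, 4], w = -4*u**2 - 5*u + 1 is on top; that piece has area ∫[2,4] (-(3*u**3 - 18*u**2 + 24*u)) du = 12.
Total enclosed area = 12 + 12 = 24.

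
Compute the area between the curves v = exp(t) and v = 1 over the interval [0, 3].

-4 + exp(3)

On [0, 3], (exp(t)) - (1) = exp(t) - 1 is ≥ 0 throughout, so the area is a single integral of |exp(t) - 1|.
∫[0,3] (exp(t) - 1) dt = -4 + exp(3).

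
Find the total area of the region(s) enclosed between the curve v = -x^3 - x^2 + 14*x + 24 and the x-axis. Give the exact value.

The curve meets the x-axis where -x^3 - x^2 + 14*x + 24 = 0, i.e. -(x - 4)*(x + 2)*(x + 3) = 0, at x = -3, -2, 4.
On [-3, -2] the curve lies below the axis; ∫[-3,-2] (-x^3 - x^2 + 14*x + 24) dx = -13/12, giving area 13/12.
On [-2, 4] the curve lies above the axis; ∫[-2,4] (-x^3 - x^2 + 14*x + 24) dx = 144, giving area 144.
Total area = 13/12 + 144 = 1741/12.

1741/12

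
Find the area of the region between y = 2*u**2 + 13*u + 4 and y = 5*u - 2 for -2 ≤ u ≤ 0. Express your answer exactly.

4

The difference (2*u**2 + 13*u + 4) - (5*u - 2) = 2*u**2 + 8*u + 6 changes sign at u = -1 inside [-2, 0], so split the integral there.
∫[-2,-1] (2*u**2 + 8*u + 6) du = -4/3; the area of that piece is 4/3.
∫[-1,0] (2*u**2 + 8*u + 6) du = 8/3.
Total area = 4/3 + 8/3 = 4.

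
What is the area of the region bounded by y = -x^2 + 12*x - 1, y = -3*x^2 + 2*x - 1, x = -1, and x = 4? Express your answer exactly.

The difference (-x^2 + 12*x - 1) - (-3*x^2 + 2*x - 1) = 2*x^2 + 10*x changes sign at x = 0 inside [-1, 4], so split the integral there.
∫[-1,0] (2*x^2 + 10*x) dx = -13/3; the area of that piece is 13/3.
∫[0,4] (2*x^2 + 10*x) dx = 368/3.
Total area = 13/3 + 368/3 = 127.

127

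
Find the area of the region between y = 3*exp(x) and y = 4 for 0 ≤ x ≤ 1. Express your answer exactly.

The difference (3*exp(x)) - (4) = 3*exp(x) - 4 changes sign at x = log(4/3) inside [0, 1], so split the integral there.
∫[0,log(4/3)] (3*exp(x) - 4) dx = log(81/256) + 1; the area of that piece is -1 + log(256/81).
∫[log(4/3),1] (3*exp(x) - 4) dx = -8 - 4*log(3) + 8*log(2) + 3*exp(1).
Total area = (-1 + log(256/81)) + (-8 - 4*log(3) + 8*log(2) + 3*exp(1)) = -9 - 8*log(3) + 3*exp(1) + 16*log(2).

-9 - 8*log(3) + 3*exp(1) + 16*log(2)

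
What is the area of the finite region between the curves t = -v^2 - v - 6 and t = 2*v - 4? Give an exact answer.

1/6

Both boundary curves give t as a function of v, so integrate with respect to v. Setting them equal: -v^2 - 3*v - 2 = 0, i.e. -(v + 1)*(v + 2) = 0, so they meet at v = -2, -1.
For v in [-2, -1], t = -v^2 - v - 6 is on the right; area = ∫[-2,-1] (-v^2 - 3*v - 2) dv = 1/6.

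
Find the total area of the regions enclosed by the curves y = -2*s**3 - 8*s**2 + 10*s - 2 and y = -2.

443/3

Set the curves equal: -2*s**3 - 8*s**2 + 10*s - 2 = -2, so -2*s**3 - 8*s**2 + 10*s = 0, which factors as -2*s*(s - 1)*(s + 5) = 0. The curves meet at s = -5, 0, 1.
On [-5, 0], y = -2 is on top; that piece has area ∫[-5,0] (-(-2*s**3 - 8*s**2 + 10*s)) ds = 875/6.
On [0, 1], y = -2*s**3 - 8*s**2 + 10*s - 2 is on top; that piece has area ∫[0,1] (-2*s**3 - 8*s**2 + 10*s) ds = 11/6.
Total enclosed area = 875/6 + 11/6 = 443/3.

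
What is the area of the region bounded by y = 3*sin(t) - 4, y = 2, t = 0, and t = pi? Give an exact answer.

-6 + 6*pi

On [0, pi], (3*sin(t) - 4) - (2) = 3*sin(t) - 6 is ≤ 0 throughout, so the area is a single integral of |3*sin(t) - 6|.
∫[0,pi] (3*sin(t) - 6) dt = 6 - 6*pi; the area of that piece is -6 + 6*pi.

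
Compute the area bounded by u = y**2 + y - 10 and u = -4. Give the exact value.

Both boundary curves give u as a function of y, so integrate with respect to y. Setting them equal: y**2 + y - 6 = 0, i.e. (y - 2)*(y + 3) = 0, so they meet at y = -3, 2.
For y in [-3, 2], u = y**2 + y - 10 is on the left; area = ∫[-3,2] (-(y**2 + y - 6)) dy = 125/6.

125/6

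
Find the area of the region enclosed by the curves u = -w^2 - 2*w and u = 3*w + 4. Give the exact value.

9/2

Both boundary curves give u as a function of w, so integrate with respect to w. Setting them equal: -w^2 - 5*w - 4 = 0, i.e. -(w + 1)*(w + 4) = 0, so they meet at w = -4, -1.
For w in [-4, -1], u = -w^2 - 2*w is on the right; area = ∫[-4,-1] (-w^2 - 5*w - 4) dw = 9/2.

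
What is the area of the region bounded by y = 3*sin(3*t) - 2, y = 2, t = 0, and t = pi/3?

On [0, pi/3], (3*sin(3*t) - 2) - (2) = 3*sin(3*t) - 4 is ≤ 0 throughout, so the area is a single integral of |3*sin(3*t) - 4|.
∫[0,pi/3] (3*sin(3*t) - 4) dt = 2 - 4*pi/3; the area of that piece is -2 + 4*pi/3.

-2 + 4*pi/3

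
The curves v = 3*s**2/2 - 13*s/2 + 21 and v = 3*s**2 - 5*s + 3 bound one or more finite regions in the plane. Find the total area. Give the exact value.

343/4

Set the curves equal: 3*s**2/2 - 13*s/2 + 21 = 3*s**2 - 5*s + 3, so -3*s**2/2 - 3*s/2 + 18 = 0, which factors as -3*(s - 3)*(s + 4)/2 = 0. The curves meet at s = -4, 3.
On [-4, 3], v = 3*s**2/2 - 13*s/2 + 21 is on top; that piece has area ∫[-4,3] (-3*s**2/2 - 3*s/2 + 18) ds = 343/4.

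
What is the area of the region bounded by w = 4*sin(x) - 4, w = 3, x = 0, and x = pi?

On [0, pi], (4*sin(x) - 4) - (3) = 4*sin(x) - 7 is ≤ 0 throughout, so the area is a single integral of |4*sin(x) - 7|.
∫[0,pi] (4*sin(x) - 7) dx = 8 - 7*pi; the area of that piece is -8 + 7*pi.

-8 + 7*pi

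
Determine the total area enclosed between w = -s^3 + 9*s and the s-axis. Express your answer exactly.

81/2

The curve meets the s-axis where -s^3 + 9*s = 0, i.e. -s*(s - 3)*(s + 3) = 0, at s = -3, 0, 3.
On [-3, 0] the curve lies below the axis; ∫[-3,0] (-s^3 + 9*s) ds = -81/4, giving area 81/4.
On [0, 3] the curve lies above the axis; ∫[0,3] (-s^3 + 9*s) ds = 81/4, giving area 81/4.
Total area = 81/4 + 81/4 = 81/2.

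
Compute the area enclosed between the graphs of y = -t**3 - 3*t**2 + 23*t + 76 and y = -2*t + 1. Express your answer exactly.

Set the curves equal: -t**3 - 3*t**2 + 23*t + 76 = -2*t + 1, so -t**3 - 3*t**2 + 25*t + 75 = 0, which factors as -(t - 5)*(t + 3)*(t + 5) = 0. The curves meet at t = -5, -3, 5.
On [-5, -3], y = -2*t + 1 is on top; that piece has area ∫[-5,-3] (-(-t**3 - 3*t**2 + 25*t + 75)) dt = 12.
On [-3, 5], y = -t**3 - 3*t**2 + 23*t + 76 is on top; that piece has area ∫[-3,5] (-t**3 - 3*t**2 + 25*t + 75) dt = 512.
Total enclosed area = 12 + 512 = 524.

524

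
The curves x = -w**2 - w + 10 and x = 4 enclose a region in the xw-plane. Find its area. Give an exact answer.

Both boundary curves give x as a function of w, so integrate with respect to w. Setting them equal: -w**2 - w + 6 = 0, i.e. -(w - 2)*(w + 3) = 0, so they meet at w = -3, 2.
For w in [-3, 2], x = -w**2 - w + 10 is on the right; area = ∫[-3,2] (-w**2 - w + 6) dw = 125/6.

125/6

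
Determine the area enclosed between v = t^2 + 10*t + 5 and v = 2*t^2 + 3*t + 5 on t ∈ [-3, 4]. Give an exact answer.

451/6

The difference (t^2 + 10*t + 5) - (2*t^2 + 3*t + 5) = -t^2 + 7*t changes sign at t = 0 inside [-3, 4], so split the integral there.
∫[-3,0] (-t^2 + 7*t) dt = -81/2; the area of that piece is 81/2.
∫[0,4] (-t^2 + 7*t) dt = 104/3.
Total area = 81/2 + 104/3 = 451/6.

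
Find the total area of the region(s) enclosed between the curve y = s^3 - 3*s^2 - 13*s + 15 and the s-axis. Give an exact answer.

128

The curve meets the s-axis where s^3 - 3*s^2 - 13*s + 15 = 0, i.e. (s - 5)*(s - 1)*(s + 3) = 0, at s = -3, 1, 5.
On [-3, 1] the curve lies above the axis; ∫[-3,1] (s^3 - 3*s^2 - 13*s + 15) ds = 64, giving area 64.
On [1, 5] the curve lies below the axis; ∫[1,5] (s^3 - 3*s^2 - 13*s + 15) ds = -64, giving area 64.
Total area = 64 + 64 = 128.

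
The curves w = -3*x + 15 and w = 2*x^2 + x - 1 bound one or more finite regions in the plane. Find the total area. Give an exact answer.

72

Set the curves equal: -3*x + 15 = 2*x^2 + x - 1, so -2*x^2 - 4*x + 16 = 0, which factors as -2*(x - 2)*(x + 4) = 0. The curves meet at x = -4, 2.
On [-4, 2], w = -3*x + 15 is on top; that piece has area ∫[-4,2] (-2*x^2 - 4*x + 16) dx = 72.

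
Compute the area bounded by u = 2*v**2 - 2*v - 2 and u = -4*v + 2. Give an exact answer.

Both boundary curves give u as a function of v, so integrate with respect to v. Setting them equal: 2*v**2 + 2*v - 4 = 0, i.e. 2*(v - 1)*(v + 2) = 0, so they meet at v = -2, 1.
For v in [-2, 1], u = 2*v**2 - 2*v - 2 is on the left; area = ∫[-2,1] (-(2*v**2 + 2*v - 4)) dv = 9.

9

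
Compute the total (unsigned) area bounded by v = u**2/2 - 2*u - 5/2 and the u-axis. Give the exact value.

The curve meets the u-axis where u**2/2 - 2*u - 5/2 = 0, i.e. (u - 5)*(u + 1)/2 = 0, at u = -1, 5.
On [-1, 5] the curve lies below the axis; ∫[-1,5] (u**2/2 - 2*u - 5/2) du = -18, giving area 18.

18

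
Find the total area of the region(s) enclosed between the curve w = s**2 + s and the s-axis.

1/6

The curve meets the s-axis where s**2 + s = 0, i.e. s*(s + 1) = 0, at s = -1, 0.
On [-1, 0] the curve lies below the axis; ∫[-1,0] (s**2 + s) ds = -1/6, giving area 1/6.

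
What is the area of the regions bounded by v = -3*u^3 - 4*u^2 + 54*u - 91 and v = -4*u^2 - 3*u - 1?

1551/2

Set the curves equal: -3*u^3 - 4*u^2 + 54*u - 91 = -4*u^2 - 3*u - 1, so -3*u^3 + 57*u - 90 = 0, which factors as -3*(u - 3)*(u - 2)*(u + 5) = 0. The curves meet at u = -5, 2, 3.
On [-5, 2], v = -4*u^2 - 3*u - 1 is on top; that piece has area ∫[-5,2] (-(-3*u^3 + 57*u - 90)) du = 3087/4.
On [2, 3], v = -3*u^3 - 4*u^2 + 54*u - 91 is on top; that piece has area ∫[2,3] (-3*u^3 + 57*u - 90) du = 15/4.
Total enclosed area = 3087/4 + 15/4 = 1551/2.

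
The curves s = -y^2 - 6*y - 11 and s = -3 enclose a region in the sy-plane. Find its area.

Both boundary curves give s as a function of y, so integrate with respect to y. Setting them equal: -y^2 - 6*y - 8 = 0, i.e. -(y + 2)*(y + 4) = 0, so they meet at y = -4, -2.
For y in [-4, -2], s = -y^2 - 6*y - 11 is on the right; area = ∫[-4,-2] (-y^2 - 6*y - 8) dy = 4/3.

4/3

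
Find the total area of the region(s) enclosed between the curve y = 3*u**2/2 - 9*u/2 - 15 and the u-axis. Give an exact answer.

The curve meets the u-axis where 3*u**2/2 - 9*u/2 - 15 = 0, i.e. 3*(u - 5)*(u + 2)/2 = 0, at u = -2, 5.
On [-2, 5] the curve lies below the axis; ∫[-2,5] (3*u**2/2 - 9*u/2 - 15) du = -343/4, giving area 343/4.

343/4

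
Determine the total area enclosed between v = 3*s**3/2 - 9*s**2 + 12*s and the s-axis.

The curve meets the s-axis where 3*s**3/2 - 9*s**2 + 12*s = 0, i.e. 3*s*(s - 4)*(s - 2)/2 = 0, at s = 0, 2, 4.
On [0, 2] the curve lies above the axis; ∫[0,2] (3*s**3/2 - 9*s**2 + 12*s) ds = 6, giving area 6.
On [2, 4] the curve lies below the axis; ∫[2,4] (3*s**3/2 - 9*s**2 + 12*s) ds = -6, giving area 6.
Total area = 6 + 6 = 12.

12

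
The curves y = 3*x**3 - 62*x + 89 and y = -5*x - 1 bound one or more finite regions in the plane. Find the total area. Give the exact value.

1551/2

Set the curves equal: 3*x**3 - 62*x + 89 = -5*x - 1, so 3*x**3 - 57*x + 90 = 0, which factors as 3*(x - 3)*(x - 2)*(x + 5) = 0. The curves meet at x = -5, 2, 3.
On [-5, 2], y = 3*x**3 - 62*x + 89 is on top; that piece has area ∫[-5,2] (3*x**3 - 57*x + 90) dx = 3087/4.
On [2, 3], y = -5*x - 1 is on top; that piece has area ∫[2,3] (-(3*x**3 - 57*x + 90)) dx = 15/4.
Total enclosed area = 3087/4 + 15/4 = 1551/2.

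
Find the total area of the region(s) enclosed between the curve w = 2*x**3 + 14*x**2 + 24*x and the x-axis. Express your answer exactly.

The curve meets the x-axis where 2*x**3 + 14*x**2 + 24*x = 0, i.e. 2*x*(x + 3)*(x + 4) = 0, at x = -4, -3, 0.
On [-4, -3] the curve lies above the axis; ∫[-4,-3] (2*x**3 + 14*x**2 + 24*x) dx = 7/6, giving area 7/6.
On [-3, 0] the curve lies below the axis; ∫[-3,0] (2*x**3 + 14*x**2 + 24*x) dx = -45/2, giving area 45/2.
Total area = 7/6 + 45/2 = 71/3.

71/3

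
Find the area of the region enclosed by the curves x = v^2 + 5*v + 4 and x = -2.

1/6

Both boundary curves give x as a function of v, so integrate with respect to v. Setting them equal: v^2 + 5*v + 6 = 0, i.e. (v + 2)*(v + 3) = 0, so they meet at v = -3, -2.
For v in [-3, -2], x = v^2 + 5*v + 4 is on the left; area = ∫[-3,-2] (-(v^2 + 5*v + 6)) dv = 1/6.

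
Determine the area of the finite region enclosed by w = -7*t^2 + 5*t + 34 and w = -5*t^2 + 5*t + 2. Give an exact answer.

512/3

Set the curves equal: -7*t^2 + 5*t + 34 = -5*t^2 + 5*t + 2, so -2*t^2 + 32 = 0, which factors as -2*(t - 4)*(t + 4) = 0. The curves meet at t = -4, 4.
On [-4, 4], w = -7*t^2 + 5*t + 34 is on top; that piece has area ∫[-4,4] (-2*t^2 + 32) dt = 512/3.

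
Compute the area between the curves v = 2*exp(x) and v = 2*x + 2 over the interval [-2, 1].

-3 - 2*exp(-2) + 2*exp(1)

On [-2, 1], (2*exp(x)) - (2*x + 2) = -2*x + 2*exp(x) - 2 is ≥ 0 throughout, so the area is a single integral of |-2*x + 2*exp(x) - 2|.
∫[-2,1] (-2*x + 2*exp(x) - 2) dx = -3 - 2*exp(-2) + 2*exp(1).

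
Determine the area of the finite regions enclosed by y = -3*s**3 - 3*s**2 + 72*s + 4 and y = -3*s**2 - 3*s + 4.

Set the curves equal: -3*s**3 - 3*s**2 + 72*s + 4 = -3*s**2 - 3*s + 4, so -3*s**3 + 75*s = 0, which factors as -3*s*(s - 5)*(s + 5) = 0. The curves meet at s = -5, 0, 5.
On [-5, 0], y = -3*s**2 - 3*s + 4 is on top; that piece has area ∫[-5,0] (-(-3*s**3 + 75*s)) ds = 1875/4.
On [0, 5], y = -3*s**3 - 3*s**2 + 72*s + 4 is on top; that piece has area ∫[0,5] (-3*s**3 + 75*s) ds = 1875/4.
Total enclosed area = 1875/4 + 1875/4 = 1875/2.

1875/2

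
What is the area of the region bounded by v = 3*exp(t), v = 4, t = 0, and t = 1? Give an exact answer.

-9 - 8*log(3) + 3*exp(1) + 16*log(2)

The difference (3*exp(t)) - (4) = 3*exp(t) - 4 changes sign at t = log(4/3) inside [0, 1], so split the integral there.
∫[0,log(4/3)] (3*exp(t) - 4) dt = log(81/256) + 1; the area of that piece is -1 + log(256/81).
∫[log(4/3),1] (3*exp(t) - 4) dt = -8 - 4*log(3) + 8*log(2) + 3*exp(1).
Total area = (-1 + log(256/81)) + (-8 - 4*log(3) + 8*log(2) + 3*exp(1)) = -9 - 8*log(3) + 3*exp(1) + 16*log(2).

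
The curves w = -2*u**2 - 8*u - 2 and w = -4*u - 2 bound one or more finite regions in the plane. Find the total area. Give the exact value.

8/3

Set the curves equal: -2*u**2 - 8*u - 2 = -4*u - 2, so -2*u**2 - 4*u = 0, which factors as -2*u*(u + 2) = 0. The curves meet at u = -2, 0.
On [-2, 0], w = -2*u**2 - 8*u - 2 is on top; that piece has area ∫[-2,0] (-2*u**2 - 4*u) du = 8/3.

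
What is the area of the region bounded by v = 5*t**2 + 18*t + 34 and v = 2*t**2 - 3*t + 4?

Set the curves equal: 5*t**2 + 18*t + 34 = 2*t**2 - 3*t + 4, so 3*t**2 + 21*t + 30 = 0, which factors as 3*(t + 2)*(t + 5) = 0. The curves meet at t = -5, -2.
On [-5, -2], v = 2*t**2 - 3*t + 4 is on top; that piece has area ∫[-5,-2] (-(3*t**2 + 21*t + 30)) dt = 27/2.

27/2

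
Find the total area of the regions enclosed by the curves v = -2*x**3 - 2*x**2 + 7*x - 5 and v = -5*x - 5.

Set the curves equal: -2*x**3 - 2*x**2 + 7*x - 5 = -5*x - 5, so -2*x**3 - 2*x**2 + 12*x = 0, which factors as -2*x*(x - 2)*(x + 3) = 0. The curves meet at x = -3, 0, 2.
On [-3, 0], v = -5*x - 5 is on top; that piece has area ∫[-3,0] (-(-2*x**3 - 2*x**2 + 12*x)) dx = 63/2.
On [0, 2], v = -2*x**3 - 2*x**2 + 7*x - 5 is on top; that piece has area ∫[0,2] (-2*x**3 - 2*x**2 + 12*x) dx = 32/3.
Total enclosed area = 63/2 + 32/3 = 253/6.

253/6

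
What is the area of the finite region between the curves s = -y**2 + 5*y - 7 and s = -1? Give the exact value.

1/6

Both boundary curves give s as a function of y, so integrate with respect to y. Setting them equal: -y**2 + 5*y - 6 = 0, i.e. -(y - 3)*(y - 2) = 0, so they meet at y = 2, 3.
For y in [2, 3], s = -y**2 + 5*y - 7 is on the right; area = ∫[2,3] (-y**2 + 5*y - 6) dy = 1/6.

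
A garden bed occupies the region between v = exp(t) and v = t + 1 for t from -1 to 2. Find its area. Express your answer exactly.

On [-1, 2], (exp(t)) - (t + 1) = -t + exp(t) - 1 is ≥ 0 throughout, so the area is a single integral of |-t + exp(t) - 1|.
∫[-1,2] (-t + exp(t) - 1) dt = -9/2 - exp(-1) + exp(2).

-9/2 - exp(-1) + exp(2)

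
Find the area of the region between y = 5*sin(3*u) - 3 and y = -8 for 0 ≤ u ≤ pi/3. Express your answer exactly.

10/3 + 5*pi/3

On [0, pi/3], (5*sin(3*u) - 3) - (-8) = 5*sin(3*u) + 5 is ≥ 0 throughout, so the area is a single integral of |5*sin(3*u) + 5|.
∫[0,pi/3] (5*sin(3*u) + 5) du = 10/3 + 5*pi/3.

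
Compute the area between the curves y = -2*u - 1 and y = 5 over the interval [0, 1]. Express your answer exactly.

7

On [0, 1], (-2*u - 1) - (5) = -2*u - 6 is ≤ 0 throughout, so the area is a single integral of |-2*u - 6|.
∫[0,1] (-2*u - 6) du = -7; the area of that piece is 7.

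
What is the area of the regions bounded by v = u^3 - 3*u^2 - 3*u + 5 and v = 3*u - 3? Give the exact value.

81/2

Set the curves equal: u^3 - 3*u^2 - 3*u + 5 = 3*u - 3, so u^3 - 3*u^2 - 6*u + 8 = 0, which factors as (u - 4)*(u - 1)*(u + 2) = 0. The curves meet at u = -2, 1, 4.
On [-2, 1], v = u^3 - 3*u^2 - 3*u + 5 is on top; that piece has area ∫[-2,1] (u^3 - 3*u^2 - 6*u + 8) du = 81/4.
On [1, 4], v = 3*u - 3 is on top; that piece has area ∫[1,4] (-(u^3 - 3*u^2 - 6*u + 8)) du = 81/4.
Total enclosed area = 81/4 + 81/4 = 81/2.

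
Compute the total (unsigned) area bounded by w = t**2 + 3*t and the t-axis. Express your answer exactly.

The curve meets the t-axis where t**2 + 3*t = 0, i.e. t*(t + 3) = 0, at t = -3, 0.
On [-3, 0] the curve lies below the axis; ∫[-3,0] (t**2 + 3*t) dt = -9/2, giving area 9/2.

9/2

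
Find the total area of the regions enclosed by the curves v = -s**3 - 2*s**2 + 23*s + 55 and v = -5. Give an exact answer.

5137/12

Set the curves equal: -s**3 - 2*s**2 + 23*s + 55 = -5, so -s**3 - 2*s**2 + 23*s + 60 = 0, which factors as -(s - 5)*(s + 3)*(s + 4) = 0. The curves meet at s = -4, -3, 5.
On [-4, -3], v = -5 is on top; that piece has area ∫[-4,-3] (-(-s**3 - 2*s**2 + 23*s + 60)) ds = 17/12.
On [-3, 5], v = -s**3 - 2*s**2 + 23*s + 55 is on top; that piece has area ∫[-3,5] (-s**3 - 2*s**2 + 23*s + 60) ds = 1280/3.
Total enclosed area = 17/12 + 1280/3 = 5137/12.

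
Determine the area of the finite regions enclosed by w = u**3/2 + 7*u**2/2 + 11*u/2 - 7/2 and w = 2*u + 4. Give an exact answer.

74/3

Set the curves equal: u**3/2 + 7*u**2/2 + 11*u/2 - 7/2 = 2*u + 4, so u**3/2 + 7*u**2/2 + 7*u/2 - 15/2 = 0, which factors as (u - 1)*(u + 3)*(u + 5)/2 = 0. The curves meet at u = -5, -3, 1.
On [-5, -3], w = u**3/2 + 7*u**2/2 + 11*u/2 - 7/2 is on top; that piece has area ∫[-5,-3] (u**3/2 + 7*u**2/2 + 7*u/2 - 15/2) du = 10/3.
On [-3, 1], w = 2*u + 4 is on top; that piece has area ∫[-3,1] (-(u**3/2 + 7*u**2/2 + 7*u/2 - 15/2)) du = 64/3.
Total enclosed area = 10/3 + 64/3 = 74/3.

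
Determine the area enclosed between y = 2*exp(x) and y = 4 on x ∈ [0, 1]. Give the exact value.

The difference (2*exp(x)) - (4) = 2*exp(x) - 4 changes sign at x = log(2) inside [0, 1], so split the integral there.
∫[0,log(2)] (2*exp(x) - 4) dx = 2 - log(16); the area of that piece is -2 + log(16).
∫[log(2),1] (2*exp(x) - 4) dx = -8 + 4*log(2) + 2*exp(1).
Total area = (-2 + log(16)) + (-8 + 4*log(2) + 2*exp(1)) = -10 + 2*exp(1) + 8*log(2).

-10 + 2*exp(1) + 8*log(2)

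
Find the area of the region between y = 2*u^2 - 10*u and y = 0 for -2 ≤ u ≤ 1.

The difference (2*u^2 - 10*u) - (0) = 2*u^2 - 10*u changes sign at u = 0 inside [-2, 1], so split the integral there.
∫[-2,0] (2*u^2 - 10*u) du = 76/3.
∫[0,1] (2*u^2 - 10*u) du = -13/3; the area of that piece is 13/3.
Total area = 76/3 + 13/3 = 89/3.

89/3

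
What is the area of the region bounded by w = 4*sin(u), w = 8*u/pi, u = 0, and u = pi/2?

On [0, pi/2], (4*sin(u)) - (8*u/pi) = -8*u/pi + 4*sin(u) is ≥ 0 throughout, so the area is a single integral of |-8*u/pi + 4*sin(u)|.
∫[0,pi/2] (-8*u/pi + 4*sin(u)) du = 4 - pi.

4 - pi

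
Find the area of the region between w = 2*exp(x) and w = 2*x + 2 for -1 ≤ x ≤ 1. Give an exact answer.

On [-1, 1], (2*exp(x)) - (2*x + 2) = -2*x + 2*exp(x) - 2 is ≥ 0 throughout, so the area is a single integral of |-2*x + 2*exp(x) - 2|.
∫[-1,1] (-2*x + 2*exp(x) - 2) dx = -4 - 2*exp(-1) + 2*exp(1).

-4 - 2*exp(-1) + 2*exp(1)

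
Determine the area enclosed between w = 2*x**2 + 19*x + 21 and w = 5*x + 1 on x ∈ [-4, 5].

The difference (2*x**2 + 19*x + 21) - (5*x + 1) = 2*x**2 + 14*x + 20 changes sign at x = -2 inside [-4, 5], so split the integral there.
∫[-4,-2] (2*x**2 + 14*x + 20) dx = -20/3; the area of that piece is 20/3.
∫[-2,5] (2*x**2 + 14*x + 20) dx = 1127/3.
Total area = 20/3 + 1127/3 = 1147/3.

1147/3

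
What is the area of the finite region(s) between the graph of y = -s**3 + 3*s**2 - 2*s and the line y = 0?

1/2

The curve meets the s-axis where -s**3 + 3*s**2 - 2*s = 0, i.e. -s*(s - 2)*(s - 1) = 0, at s = 0, 1, 2.
On [0, 1] the curve lies below the axis; ∫[0,1] (-s**3 + 3*s**2 - 2*s) ds = -1/4, giving area 1/4.
On [1, 2] the curve lies above the axis; ∫[1,2] (-s**3 + 3*s**2 - 2*s) ds = 1/4, giving area 1/4.
Total area = 1/4 + 1/4 = 1/2.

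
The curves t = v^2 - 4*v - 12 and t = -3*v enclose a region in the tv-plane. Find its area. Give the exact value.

Both boundary curves give t as a function of v, so integrate with respect to v. Setting them equal: v^2 - v - 12 = 0, i.e. (v - 4)*(v + 3) = 0, so they meet at v = -3, 4.
For v in [-3, 4], t = v^2 - 4*v - 12 is on the left; area = ∫[-3,4] (-(v^2 - v - 12)) dv = 343/6.

343/6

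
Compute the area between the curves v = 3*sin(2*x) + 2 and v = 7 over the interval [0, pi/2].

-3 + 5*pi/2

On [0, pi/2], (3*sin(2*x) + 2) - (7) = 3*sin(2*x) - 5 is ≤ 0 throughout, so the area is a single integral of |3*sin(2*x) - 5|.
∫[0,pi/2] (3*sin(2*x) - 5) dx = 3 - 5*pi/2; the area of that piece is -3 + 5*pi/2.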